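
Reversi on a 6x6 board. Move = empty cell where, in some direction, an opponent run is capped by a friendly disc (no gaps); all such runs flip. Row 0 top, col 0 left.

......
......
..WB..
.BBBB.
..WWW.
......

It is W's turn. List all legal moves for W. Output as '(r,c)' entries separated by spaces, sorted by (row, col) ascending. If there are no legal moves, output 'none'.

(1,2): no bracket -> illegal
(1,3): flips 2 -> legal
(1,4): no bracket -> illegal
(2,0): flips 1 -> legal
(2,1): flips 1 -> legal
(2,4): flips 3 -> legal
(2,5): flips 1 -> legal
(3,0): no bracket -> illegal
(3,5): no bracket -> illegal
(4,0): flips 1 -> legal
(4,1): no bracket -> illegal
(4,5): no bracket -> illegal

Answer: (1,3) (2,0) (2,1) (2,4) (2,5) (4,0)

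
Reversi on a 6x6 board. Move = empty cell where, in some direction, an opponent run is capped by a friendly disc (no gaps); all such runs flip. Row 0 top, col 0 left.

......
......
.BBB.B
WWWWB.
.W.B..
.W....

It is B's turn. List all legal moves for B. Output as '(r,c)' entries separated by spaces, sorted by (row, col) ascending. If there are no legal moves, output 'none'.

(2,0): no bracket -> illegal
(2,4): no bracket -> illegal
(4,0): flips 1 -> legal
(4,2): flips 1 -> legal
(4,4): flips 1 -> legal
(5,0): flips 2 -> legal
(5,2): no bracket -> illegal

Answer: (4,0) (4,2) (4,4) (5,0)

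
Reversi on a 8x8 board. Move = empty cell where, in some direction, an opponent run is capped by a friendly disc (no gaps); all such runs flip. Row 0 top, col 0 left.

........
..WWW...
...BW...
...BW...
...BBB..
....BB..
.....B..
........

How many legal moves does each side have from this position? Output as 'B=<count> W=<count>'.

Answer: B=7 W=7

Derivation:
-- B to move --
(0,1): flips 1 -> legal
(0,2): no bracket -> illegal
(0,3): flips 1 -> legal
(0,4): flips 3 -> legal
(0,5): flips 1 -> legal
(1,1): no bracket -> illegal
(1,5): flips 1 -> legal
(2,1): no bracket -> illegal
(2,2): no bracket -> illegal
(2,5): flips 2 -> legal
(3,5): flips 1 -> legal
B mobility = 7
-- W to move --
(2,2): flips 1 -> legal
(3,2): flips 2 -> legal
(3,5): no bracket -> illegal
(3,6): no bracket -> illegal
(4,2): flips 1 -> legal
(4,6): no bracket -> illegal
(5,2): flips 1 -> legal
(5,3): flips 3 -> legal
(5,6): flips 1 -> legal
(6,3): no bracket -> illegal
(6,4): flips 2 -> legal
(6,6): no bracket -> illegal
(7,4): no bracket -> illegal
(7,5): no bracket -> illegal
(7,6): no bracket -> illegal
W mobility = 7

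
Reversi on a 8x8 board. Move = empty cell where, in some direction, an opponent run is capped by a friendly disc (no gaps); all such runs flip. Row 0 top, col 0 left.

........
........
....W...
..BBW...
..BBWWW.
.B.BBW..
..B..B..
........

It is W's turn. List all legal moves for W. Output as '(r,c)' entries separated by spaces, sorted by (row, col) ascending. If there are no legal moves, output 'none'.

Answer: (2,2) (3,1) (4,1) (5,2) (6,0) (6,3) (6,4) (7,1) (7,5)

Derivation:
(2,1): no bracket -> illegal
(2,2): flips 1 -> legal
(2,3): no bracket -> illegal
(3,1): flips 2 -> legal
(4,0): no bracket -> illegal
(4,1): flips 2 -> legal
(5,0): no bracket -> illegal
(5,2): flips 3 -> legal
(5,6): no bracket -> illegal
(6,0): flips 3 -> legal
(6,1): no bracket -> illegal
(6,3): flips 1 -> legal
(6,4): flips 1 -> legal
(6,6): no bracket -> illegal
(7,1): flips 2 -> legal
(7,2): no bracket -> illegal
(7,3): no bracket -> illegal
(7,4): no bracket -> illegal
(7,5): flips 1 -> legal
(7,6): no bracket -> illegal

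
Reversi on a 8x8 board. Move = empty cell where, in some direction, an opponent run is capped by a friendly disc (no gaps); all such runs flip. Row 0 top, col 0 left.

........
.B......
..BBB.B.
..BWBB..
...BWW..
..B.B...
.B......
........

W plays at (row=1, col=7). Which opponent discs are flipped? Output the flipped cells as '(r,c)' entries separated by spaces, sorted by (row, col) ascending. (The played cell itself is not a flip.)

Dir NW: first cell '.' (not opp) -> no flip
Dir N: first cell '.' (not opp) -> no flip
Dir NE: edge -> no flip
Dir W: first cell '.' (not opp) -> no flip
Dir E: edge -> no flip
Dir SW: opp run (2,6) (3,5) capped by W -> flip
Dir S: first cell '.' (not opp) -> no flip
Dir SE: edge -> no flip

Answer: (2,6) (3,5)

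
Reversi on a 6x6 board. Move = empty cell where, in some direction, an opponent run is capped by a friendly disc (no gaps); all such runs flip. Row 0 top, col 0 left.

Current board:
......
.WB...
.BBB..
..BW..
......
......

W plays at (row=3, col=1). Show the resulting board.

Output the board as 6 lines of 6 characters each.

Answer: ......
.WB...
.WBB..
.WWW..
......
......

Derivation:
Place W at (3,1); scan 8 dirs for brackets.
Dir NW: first cell '.' (not opp) -> no flip
Dir N: opp run (2,1) capped by W -> flip
Dir NE: opp run (2,2), next='.' -> no flip
Dir W: first cell '.' (not opp) -> no flip
Dir E: opp run (3,2) capped by W -> flip
Dir SW: first cell '.' (not opp) -> no flip
Dir S: first cell '.' (not opp) -> no flip
Dir SE: first cell '.' (not opp) -> no flip
All flips: (2,1) (3,2)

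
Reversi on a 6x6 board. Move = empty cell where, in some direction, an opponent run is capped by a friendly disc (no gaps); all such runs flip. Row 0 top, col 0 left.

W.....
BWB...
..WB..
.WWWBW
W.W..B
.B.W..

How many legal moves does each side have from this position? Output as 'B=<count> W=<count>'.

Answer: B=7 W=6

Derivation:
-- B to move --
(0,1): no bracket -> illegal
(0,2): no bracket -> illegal
(1,3): no bracket -> illegal
(2,0): no bracket -> illegal
(2,1): flips 1 -> legal
(2,4): flips 2 -> legal
(2,5): flips 1 -> legal
(3,0): flips 3 -> legal
(4,1): flips 1 -> legal
(4,3): flips 1 -> legal
(4,4): no bracket -> illegal
(5,0): no bracket -> illegal
(5,2): flips 3 -> legal
(5,4): no bracket -> illegal
B mobility = 7
-- W to move --
(0,1): no bracket -> illegal
(0,2): flips 1 -> legal
(0,3): no bracket -> illegal
(1,3): flips 2 -> legal
(1,4): flips 1 -> legal
(2,0): flips 1 -> legal
(2,1): no bracket -> illegal
(2,4): flips 1 -> legal
(2,5): no bracket -> illegal
(4,1): no bracket -> illegal
(4,3): no bracket -> illegal
(4,4): no bracket -> illegal
(5,0): no bracket -> illegal
(5,2): no bracket -> illegal
(5,4): no bracket -> illegal
(5,5): flips 1 -> legal
W mobility = 6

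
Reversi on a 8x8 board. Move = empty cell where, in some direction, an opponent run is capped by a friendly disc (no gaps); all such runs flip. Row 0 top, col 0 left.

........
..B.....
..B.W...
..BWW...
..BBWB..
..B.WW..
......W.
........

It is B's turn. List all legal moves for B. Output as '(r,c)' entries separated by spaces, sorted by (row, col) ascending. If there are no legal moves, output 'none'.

(1,3): no bracket -> illegal
(1,4): no bracket -> illegal
(1,5): flips 2 -> legal
(2,3): flips 2 -> legal
(2,5): flips 1 -> legal
(3,5): flips 2 -> legal
(4,6): no bracket -> illegal
(5,3): no bracket -> illegal
(5,6): no bracket -> illegal
(5,7): no bracket -> illegal
(6,3): flips 1 -> legal
(6,4): no bracket -> illegal
(6,5): flips 2 -> legal
(6,7): no bracket -> illegal
(7,5): no bracket -> illegal
(7,6): no bracket -> illegal
(7,7): flips 4 -> legal

Answer: (1,5) (2,3) (2,5) (3,5) (6,3) (6,5) (7,7)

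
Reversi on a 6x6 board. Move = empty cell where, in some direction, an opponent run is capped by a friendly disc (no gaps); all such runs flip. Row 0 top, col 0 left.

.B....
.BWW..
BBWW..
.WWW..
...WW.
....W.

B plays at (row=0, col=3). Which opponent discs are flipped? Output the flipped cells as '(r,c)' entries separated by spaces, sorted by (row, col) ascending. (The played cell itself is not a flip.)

Answer: (1,2)

Derivation:
Dir NW: edge -> no flip
Dir N: edge -> no flip
Dir NE: edge -> no flip
Dir W: first cell '.' (not opp) -> no flip
Dir E: first cell '.' (not opp) -> no flip
Dir SW: opp run (1,2) capped by B -> flip
Dir S: opp run (1,3) (2,3) (3,3) (4,3), next='.' -> no flip
Dir SE: first cell '.' (not opp) -> no flip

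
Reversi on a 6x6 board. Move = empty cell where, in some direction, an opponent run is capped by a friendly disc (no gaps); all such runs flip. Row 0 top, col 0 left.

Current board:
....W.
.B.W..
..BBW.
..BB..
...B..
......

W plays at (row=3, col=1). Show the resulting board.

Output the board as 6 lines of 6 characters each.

Place W at (3,1); scan 8 dirs for brackets.
Dir NW: first cell '.' (not opp) -> no flip
Dir N: first cell '.' (not opp) -> no flip
Dir NE: opp run (2,2) capped by W -> flip
Dir W: first cell '.' (not opp) -> no flip
Dir E: opp run (3,2) (3,3), next='.' -> no flip
Dir SW: first cell '.' (not opp) -> no flip
Dir S: first cell '.' (not opp) -> no flip
Dir SE: first cell '.' (not opp) -> no flip
All flips: (2,2)

Answer: ....W.
.B.W..
..WBW.
.WBB..
...B..
......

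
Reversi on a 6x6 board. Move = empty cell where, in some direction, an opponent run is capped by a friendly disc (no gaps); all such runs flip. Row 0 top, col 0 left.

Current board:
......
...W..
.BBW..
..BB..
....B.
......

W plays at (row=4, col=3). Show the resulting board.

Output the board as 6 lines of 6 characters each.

Answer: ......
...W..
.BBW..
..BW..
...WB.
......

Derivation:
Place W at (4,3); scan 8 dirs for brackets.
Dir NW: opp run (3,2) (2,1), next='.' -> no flip
Dir N: opp run (3,3) capped by W -> flip
Dir NE: first cell '.' (not opp) -> no flip
Dir W: first cell '.' (not opp) -> no flip
Dir E: opp run (4,4), next='.' -> no flip
Dir SW: first cell '.' (not opp) -> no flip
Dir S: first cell '.' (not opp) -> no flip
Dir SE: first cell '.' (not opp) -> no flip
All flips: (3,3)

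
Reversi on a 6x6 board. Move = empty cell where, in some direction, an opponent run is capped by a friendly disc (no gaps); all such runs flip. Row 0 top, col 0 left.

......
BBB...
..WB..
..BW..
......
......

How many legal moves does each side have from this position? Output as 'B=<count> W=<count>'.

-- B to move --
(1,3): no bracket -> illegal
(2,1): flips 1 -> legal
(2,4): no bracket -> illegal
(3,1): no bracket -> illegal
(3,4): flips 1 -> legal
(4,2): no bracket -> illegal
(4,3): flips 1 -> legal
(4,4): flips 2 -> legal
B mobility = 4
-- W to move --
(0,0): flips 1 -> legal
(0,1): no bracket -> illegal
(0,2): flips 1 -> legal
(0,3): no bracket -> illegal
(1,3): flips 1 -> legal
(1,4): no bracket -> illegal
(2,0): no bracket -> illegal
(2,1): no bracket -> illegal
(2,4): flips 1 -> legal
(3,1): flips 1 -> legal
(3,4): no bracket -> illegal
(4,1): no bracket -> illegal
(4,2): flips 1 -> legal
(4,3): no bracket -> illegal
W mobility = 6

Answer: B=4 W=6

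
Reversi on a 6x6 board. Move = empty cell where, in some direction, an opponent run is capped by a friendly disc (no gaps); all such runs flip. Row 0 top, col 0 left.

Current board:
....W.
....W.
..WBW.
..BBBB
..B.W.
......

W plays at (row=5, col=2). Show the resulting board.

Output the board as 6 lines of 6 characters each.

Place W at (5,2); scan 8 dirs for brackets.
Dir NW: first cell '.' (not opp) -> no flip
Dir N: opp run (4,2) (3,2) capped by W -> flip
Dir NE: first cell '.' (not opp) -> no flip
Dir W: first cell '.' (not opp) -> no flip
Dir E: first cell '.' (not opp) -> no flip
Dir SW: edge -> no flip
Dir S: edge -> no flip
Dir SE: edge -> no flip
All flips: (3,2) (4,2)

Answer: ....W.
....W.
..WBW.
..WBBB
..W.W.
..W...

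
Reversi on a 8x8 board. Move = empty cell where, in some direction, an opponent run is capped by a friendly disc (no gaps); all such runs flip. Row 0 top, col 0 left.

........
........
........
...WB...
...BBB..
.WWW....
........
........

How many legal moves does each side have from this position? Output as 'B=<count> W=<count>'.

-- B to move --
(2,2): flips 1 -> legal
(2,3): flips 1 -> legal
(2,4): no bracket -> illegal
(3,2): flips 1 -> legal
(4,0): no bracket -> illegal
(4,1): no bracket -> illegal
(4,2): no bracket -> illegal
(5,0): no bracket -> illegal
(5,4): no bracket -> illegal
(6,0): no bracket -> illegal
(6,1): flips 1 -> legal
(6,2): flips 1 -> legal
(6,3): flips 1 -> legal
(6,4): no bracket -> illegal
B mobility = 6
-- W to move --
(2,3): no bracket -> illegal
(2,4): no bracket -> illegal
(2,5): flips 2 -> legal
(3,2): no bracket -> illegal
(3,5): flips 2 -> legal
(3,6): no bracket -> illegal
(4,2): no bracket -> illegal
(4,6): no bracket -> illegal
(5,4): no bracket -> illegal
(5,5): flips 1 -> legal
(5,6): no bracket -> illegal
W mobility = 3

Answer: B=6 W=3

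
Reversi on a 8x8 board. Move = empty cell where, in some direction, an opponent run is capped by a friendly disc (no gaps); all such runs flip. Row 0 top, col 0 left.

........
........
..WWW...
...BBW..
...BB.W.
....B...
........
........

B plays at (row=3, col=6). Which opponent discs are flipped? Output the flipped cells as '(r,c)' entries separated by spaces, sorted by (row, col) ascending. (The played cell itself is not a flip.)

Dir NW: first cell '.' (not opp) -> no flip
Dir N: first cell '.' (not opp) -> no flip
Dir NE: first cell '.' (not opp) -> no flip
Dir W: opp run (3,5) capped by B -> flip
Dir E: first cell '.' (not opp) -> no flip
Dir SW: first cell '.' (not opp) -> no flip
Dir S: opp run (4,6), next='.' -> no flip
Dir SE: first cell '.' (not opp) -> no flip

Answer: (3,5)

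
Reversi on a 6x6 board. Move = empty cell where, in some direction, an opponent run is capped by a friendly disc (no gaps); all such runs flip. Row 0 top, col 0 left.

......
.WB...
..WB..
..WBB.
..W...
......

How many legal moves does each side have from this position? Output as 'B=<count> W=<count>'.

Answer: B=7 W=6

Derivation:
-- B to move --
(0,0): flips 2 -> legal
(0,1): no bracket -> illegal
(0,2): no bracket -> illegal
(1,0): flips 1 -> legal
(1,3): no bracket -> illegal
(2,0): no bracket -> illegal
(2,1): flips 1 -> legal
(3,1): flips 1 -> legal
(4,1): flips 1 -> legal
(4,3): no bracket -> illegal
(5,1): flips 1 -> legal
(5,2): flips 3 -> legal
(5,3): no bracket -> illegal
B mobility = 7
-- W to move --
(0,1): no bracket -> illegal
(0,2): flips 1 -> legal
(0,3): no bracket -> illegal
(1,3): flips 1 -> legal
(1,4): flips 1 -> legal
(2,1): no bracket -> illegal
(2,4): flips 2 -> legal
(2,5): no bracket -> illegal
(3,5): flips 2 -> legal
(4,3): no bracket -> illegal
(4,4): flips 1 -> legal
(4,5): no bracket -> illegal
W mobility = 6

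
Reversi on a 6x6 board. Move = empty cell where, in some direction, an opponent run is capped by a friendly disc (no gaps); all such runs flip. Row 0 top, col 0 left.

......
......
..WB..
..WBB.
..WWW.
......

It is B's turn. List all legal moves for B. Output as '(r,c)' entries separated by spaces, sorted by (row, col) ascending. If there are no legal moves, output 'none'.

Answer: (1,1) (2,1) (3,1) (4,1) (5,1) (5,2) (5,3) (5,4) (5,5)

Derivation:
(1,1): flips 1 -> legal
(1,2): no bracket -> illegal
(1,3): no bracket -> illegal
(2,1): flips 1 -> legal
(3,1): flips 1 -> legal
(3,5): no bracket -> illegal
(4,1): flips 1 -> legal
(4,5): no bracket -> illegal
(5,1): flips 1 -> legal
(5,2): flips 1 -> legal
(5,3): flips 1 -> legal
(5,4): flips 1 -> legal
(5,5): flips 1 -> legal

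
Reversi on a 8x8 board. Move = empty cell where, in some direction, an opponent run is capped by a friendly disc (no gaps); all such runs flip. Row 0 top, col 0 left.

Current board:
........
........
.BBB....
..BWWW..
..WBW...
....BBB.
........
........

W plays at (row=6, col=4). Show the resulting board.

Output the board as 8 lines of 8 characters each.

Place W at (6,4); scan 8 dirs for brackets.
Dir NW: first cell '.' (not opp) -> no flip
Dir N: opp run (5,4) capped by W -> flip
Dir NE: opp run (5,5), next='.' -> no flip
Dir W: first cell '.' (not opp) -> no flip
Dir E: first cell '.' (not opp) -> no flip
Dir SW: first cell '.' (not opp) -> no flip
Dir S: first cell '.' (not opp) -> no flip
Dir SE: first cell '.' (not opp) -> no flip
All flips: (5,4)

Answer: ........
........
.BBB....
..BWWW..
..WBW...
....WBB.
....W...
........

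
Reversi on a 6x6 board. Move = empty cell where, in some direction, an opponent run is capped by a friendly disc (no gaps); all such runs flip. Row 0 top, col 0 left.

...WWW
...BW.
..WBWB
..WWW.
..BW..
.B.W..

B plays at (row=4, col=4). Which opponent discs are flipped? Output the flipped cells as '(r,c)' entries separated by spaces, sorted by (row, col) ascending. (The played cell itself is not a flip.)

Dir NW: opp run (3,3) (2,2), next='.' -> no flip
Dir N: opp run (3,4) (2,4) (1,4) (0,4), next=edge -> no flip
Dir NE: first cell '.' (not opp) -> no flip
Dir W: opp run (4,3) capped by B -> flip
Dir E: first cell '.' (not opp) -> no flip
Dir SW: opp run (5,3), next=edge -> no flip
Dir S: first cell '.' (not opp) -> no flip
Dir SE: first cell '.' (not opp) -> no flip

Answer: (4,3)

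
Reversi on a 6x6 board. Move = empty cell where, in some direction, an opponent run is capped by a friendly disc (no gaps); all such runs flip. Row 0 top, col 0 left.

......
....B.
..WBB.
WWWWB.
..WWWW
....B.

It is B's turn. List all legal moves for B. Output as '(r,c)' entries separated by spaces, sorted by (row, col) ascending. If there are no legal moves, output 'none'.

Answer: (2,1) (4,1) (5,1) (5,2) (5,3)

Derivation:
(1,1): no bracket -> illegal
(1,2): no bracket -> illegal
(1,3): no bracket -> illegal
(2,0): no bracket -> illegal
(2,1): flips 3 -> legal
(3,5): no bracket -> illegal
(4,0): no bracket -> illegal
(4,1): flips 1 -> legal
(5,1): flips 2 -> legal
(5,2): flips 1 -> legal
(5,3): flips 2 -> legal
(5,5): no bracket -> illegal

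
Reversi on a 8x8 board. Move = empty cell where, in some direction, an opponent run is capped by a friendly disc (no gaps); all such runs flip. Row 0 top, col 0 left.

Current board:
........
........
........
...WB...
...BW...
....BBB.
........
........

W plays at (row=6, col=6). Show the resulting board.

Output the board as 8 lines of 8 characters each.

Place W at (6,6); scan 8 dirs for brackets.
Dir NW: opp run (5,5) capped by W -> flip
Dir N: opp run (5,6), next='.' -> no flip
Dir NE: first cell '.' (not opp) -> no flip
Dir W: first cell '.' (not opp) -> no flip
Dir E: first cell '.' (not opp) -> no flip
Dir SW: first cell '.' (not opp) -> no flip
Dir S: first cell '.' (not opp) -> no flip
Dir SE: first cell '.' (not opp) -> no flip
All flips: (5,5)

Answer: ........
........
........
...WB...
...BW...
....BWB.
......W.
........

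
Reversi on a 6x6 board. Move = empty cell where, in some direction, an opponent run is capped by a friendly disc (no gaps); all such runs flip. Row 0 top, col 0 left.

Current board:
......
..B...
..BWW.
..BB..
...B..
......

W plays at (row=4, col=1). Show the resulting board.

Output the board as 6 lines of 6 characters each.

Place W at (4,1); scan 8 dirs for brackets.
Dir NW: first cell '.' (not opp) -> no flip
Dir N: first cell '.' (not opp) -> no flip
Dir NE: opp run (3,2) capped by W -> flip
Dir W: first cell '.' (not opp) -> no flip
Dir E: first cell '.' (not opp) -> no flip
Dir SW: first cell '.' (not opp) -> no flip
Dir S: first cell '.' (not opp) -> no flip
Dir SE: first cell '.' (not opp) -> no flip
All flips: (3,2)

Answer: ......
..B...
..BWW.
..WB..
.W.B..
......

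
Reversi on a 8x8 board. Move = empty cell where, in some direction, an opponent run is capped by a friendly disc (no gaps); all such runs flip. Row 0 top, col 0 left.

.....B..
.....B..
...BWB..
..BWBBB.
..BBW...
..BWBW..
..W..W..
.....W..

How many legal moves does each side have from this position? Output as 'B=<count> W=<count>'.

Answer: B=9 W=11

Derivation:
-- B to move --
(1,3): flips 1 -> legal
(1,4): flips 1 -> legal
(2,2): no bracket -> illegal
(4,5): flips 1 -> legal
(4,6): no bracket -> illegal
(5,1): no bracket -> illegal
(5,6): flips 1 -> legal
(6,1): no bracket -> illegal
(6,3): flips 1 -> legal
(6,4): flips 1 -> legal
(6,6): no bracket -> illegal
(7,1): flips 3 -> legal
(7,2): flips 1 -> legal
(7,3): no bracket -> illegal
(7,4): no bracket -> illegal
(7,6): flips 1 -> legal
B mobility = 9
-- W to move --
(0,4): no bracket -> illegal
(0,6): flips 1 -> legal
(1,2): no bracket -> illegal
(1,3): flips 1 -> legal
(1,4): no bracket -> illegal
(1,6): no bracket -> illegal
(2,1): flips 3 -> legal
(2,2): flips 4 -> legal
(2,6): flips 2 -> legal
(2,7): no bracket -> illegal
(3,1): flips 2 -> legal
(3,7): flips 3 -> legal
(4,1): flips 2 -> legal
(4,5): no bracket -> illegal
(4,6): flips 1 -> legal
(4,7): no bracket -> illegal
(5,1): flips 2 -> legal
(6,1): no bracket -> illegal
(6,3): no bracket -> illegal
(6,4): flips 1 -> legal
W mobility = 11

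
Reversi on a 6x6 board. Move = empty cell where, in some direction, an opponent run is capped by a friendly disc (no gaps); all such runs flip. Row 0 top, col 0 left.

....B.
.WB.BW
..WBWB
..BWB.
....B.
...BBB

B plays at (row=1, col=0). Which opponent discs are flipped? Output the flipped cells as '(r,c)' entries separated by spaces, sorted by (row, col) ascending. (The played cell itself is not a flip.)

Answer: (1,1)

Derivation:
Dir NW: edge -> no flip
Dir N: first cell '.' (not opp) -> no flip
Dir NE: first cell '.' (not opp) -> no flip
Dir W: edge -> no flip
Dir E: opp run (1,1) capped by B -> flip
Dir SW: edge -> no flip
Dir S: first cell '.' (not opp) -> no flip
Dir SE: first cell '.' (not opp) -> no flip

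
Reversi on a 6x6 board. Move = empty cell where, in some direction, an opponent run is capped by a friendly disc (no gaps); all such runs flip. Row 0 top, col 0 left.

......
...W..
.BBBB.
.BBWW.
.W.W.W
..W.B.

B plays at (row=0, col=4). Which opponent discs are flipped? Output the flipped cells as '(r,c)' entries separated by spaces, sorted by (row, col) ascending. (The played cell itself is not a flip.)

Dir NW: edge -> no flip
Dir N: edge -> no flip
Dir NE: edge -> no flip
Dir W: first cell '.' (not opp) -> no flip
Dir E: first cell '.' (not opp) -> no flip
Dir SW: opp run (1,3) capped by B -> flip
Dir S: first cell '.' (not opp) -> no flip
Dir SE: first cell '.' (not opp) -> no flip

Answer: (1,3)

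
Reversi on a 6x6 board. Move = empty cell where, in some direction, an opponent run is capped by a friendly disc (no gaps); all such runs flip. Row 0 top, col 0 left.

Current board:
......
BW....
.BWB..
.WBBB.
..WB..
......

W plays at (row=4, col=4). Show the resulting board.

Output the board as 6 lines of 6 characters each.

Answer: ......
BW....
.BWB..
.WBWB.
..WWW.
......

Derivation:
Place W at (4,4); scan 8 dirs for brackets.
Dir NW: opp run (3,3) capped by W -> flip
Dir N: opp run (3,4), next='.' -> no flip
Dir NE: first cell '.' (not opp) -> no flip
Dir W: opp run (4,3) capped by W -> flip
Dir E: first cell '.' (not opp) -> no flip
Dir SW: first cell '.' (not opp) -> no flip
Dir S: first cell '.' (not opp) -> no flip
Dir SE: first cell '.' (not opp) -> no flip
All flips: (3,3) (4,3)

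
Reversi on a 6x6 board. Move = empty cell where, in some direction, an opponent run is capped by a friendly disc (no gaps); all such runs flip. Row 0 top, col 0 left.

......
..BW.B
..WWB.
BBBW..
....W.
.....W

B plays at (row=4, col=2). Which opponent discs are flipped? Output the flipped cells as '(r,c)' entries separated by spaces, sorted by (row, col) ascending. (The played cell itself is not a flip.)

Answer: (3,3)

Derivation:
Dir NW: first cell 'B' (not opp) -> no flip
Dir N: first cell 'B' (not opp) -> no flip
Dir NE: opp run (3,3) capped by B -> flip
Dir W: first cell '.' (not opp) -> no flip
Dir E: first cell '.' (not opp) -> no flip
Dir SW: first cell '.' (not opp) -> no flip
Dir S: first cell '.' (not opp) -> no flip
Dir SE: first cell '.' (not opp) -> no flip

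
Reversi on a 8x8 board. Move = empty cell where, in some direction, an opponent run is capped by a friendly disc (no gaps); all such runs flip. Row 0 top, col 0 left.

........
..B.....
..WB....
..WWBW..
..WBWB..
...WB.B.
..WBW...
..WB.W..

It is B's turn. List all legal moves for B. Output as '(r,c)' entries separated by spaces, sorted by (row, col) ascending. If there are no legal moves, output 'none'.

(1,1): no bracket -> illegal
(1,3): no bracket -> illegal
(2,1): flips 2 -> legal
(2,4): no bracket -> illegal
(2,5): flips 1 -> legal
(2,6): no bracket -> illegal
(3,1): flips 2 -> legal
(3,6): flips 1 -> legal
(4,1): flips 2 -> legal
(4,6): no bracket -> illegal
(5,1): flips 1 -> legal
(5,2): flips 4 -> legal
(5,5): flips 1 -> legal
(6,1): flips 1 -> legal
(6,5): flips 1 -> legal
(6,6): no bracket -> illegal
(7,1): flips 1 -> legal
(7,4): flips 1 -> legal
(7,6): no bracket -> illegal

Answer: (2,1) (2,5) (3,1) (3,6) (4,1) (5,1) (5,2) (5,5) (6,1) (6,5) (7,1) (7,4)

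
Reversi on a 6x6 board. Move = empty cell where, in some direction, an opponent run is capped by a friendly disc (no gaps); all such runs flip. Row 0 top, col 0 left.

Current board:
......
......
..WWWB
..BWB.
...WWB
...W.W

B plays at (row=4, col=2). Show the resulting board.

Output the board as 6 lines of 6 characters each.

Answer: ......
......
..WWWB
..BWB.
..BBBB
...W.W

Derivation:
Place B at (4,2); scan 8 dirs for brackets.
Dir NW: first cell '.' (not opp) -> no flip
Dir N: first cell 'B' (not opp) -> no flip
Dir NE: opp run (3,3) (2,4), next='.' -> no flip
Dir W: first cell '.' (not opp) -> no flip
Dir E: opp run (4,3) (4,4) capped by B -> flip
Dir SW: first cell '.' (not opp) -> no flip
Dir S: first cell '.' (not opp) -> no flip
Dir SE: opp run (5,3), next=edge -> no flip
All flips: (4,3) (4,4)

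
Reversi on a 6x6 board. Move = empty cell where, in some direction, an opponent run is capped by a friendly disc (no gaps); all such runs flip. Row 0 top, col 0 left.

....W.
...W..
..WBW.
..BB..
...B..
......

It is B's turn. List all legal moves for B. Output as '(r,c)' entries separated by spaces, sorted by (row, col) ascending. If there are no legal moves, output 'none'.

(0,2): no bracket -> illegal
(0,3): flips 1 -> legal
(0,5): no bracket -> illegal
(1,1): flips 1 -> legal
(1,2): flips 1 -> legal
(1,4): no bracket -> illegal
(1,5): flips 1 -> legal
(2,1): flips 1 -> legal
(2,5): flips 1 -> legal
(3,1): no bracket -> illegal
(3,4): no bracket -> illegal
(3,5): no bracket -> illegal

Answer: (0,3) (1,1) (1,2) (1,5) (2,1) (2,5)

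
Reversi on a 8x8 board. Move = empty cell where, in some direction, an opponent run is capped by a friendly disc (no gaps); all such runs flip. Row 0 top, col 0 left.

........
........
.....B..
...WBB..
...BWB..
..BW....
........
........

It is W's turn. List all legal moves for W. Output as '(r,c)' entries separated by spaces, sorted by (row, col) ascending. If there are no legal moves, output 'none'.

Answer: (2,4) (2,6) (3,6) (4,2) (4,6) (5,1)

Derivation:
(1,4): no bracket -> illegal
(1,5): no bracket -> illegal
(1,6): no bracket -> illegal
(2,3): no bracket -> illegal
(2,4): flips 1 -> legal
(2,6): flips 1 -> legal
(3,2): no bracket -> illegal
(3,6): flips 2 -> legal
(4,1): no bracket -> illegal
(4,2): flips 1 -> legal
(4,6): flips 1 -> legal
(5,1): flips 1 -> legal
(5,4): no bracket -> illegal
(5,5): no bracket -> illegal
(5,6): no bracket -> illegal
(6,1): no bracket -> illegal
(6,2): no bracket -> illegal
(6,3): no bracket -> illegal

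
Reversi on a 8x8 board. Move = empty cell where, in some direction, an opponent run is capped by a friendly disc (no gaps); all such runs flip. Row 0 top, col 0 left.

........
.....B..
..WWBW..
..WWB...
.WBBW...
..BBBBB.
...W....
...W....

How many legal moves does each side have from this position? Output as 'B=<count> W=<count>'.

Answer: B=13 W=11

Derivation:
-- B to move --
(1,1): flips 3 -> legal
(1,2): flips 3 -> legal
(1,3): flips 2 -> legal
(1,4): no bracket -> illegal
(1,6): flips 1 -> legal
(2,1): flips 3 -> legal
(2,6): flips 1 -> legal
(3,0): flips 1 -> legal
(3,1): flips 2 -> legal
(3,5): flips 2 -> legal
(3,6): no bracket -> illegal
(4,0): flips 1 -> legal
(4,5): flips 1 -> legal
(5,0): no bracket -> illegal
(5,1): no bracket -> illegal
(6,2): no bracket -> illegal
(6,4): no bracket -> illegal
(7,2): flips 1 -> legal
(7,4): flips 1 -> legal
B mobility = 13
-- W to move --
(0,4): no bracket -> illegal
(0,5): flips 1 -> legal
(0,6): flips 2 -> legal
(1,3): no bracket -> illegal
(1,4): flips 2 -> legal
(1,6): no bracket -> illegal
(2,6): no bracket -> illegal
(3,1): no bracket -> illegal
(3,5): flips 1 -> legal
(4,5): flips 2 -> legal
(4,6): no bracket -> illegal
(4,7): no bracket -> illegal
(5,1): flips 1 -> legal
(5,7): no bracket -> illegal
(6,1): flips 3 -> legal
(6,2): flips 3 -> legal
(6,4): flips 1 -> legal
(6,5): flips 2 -> legal
(6,6): flips 1 -> legal
(6,7): no bracket -> illegal
W mobility = 11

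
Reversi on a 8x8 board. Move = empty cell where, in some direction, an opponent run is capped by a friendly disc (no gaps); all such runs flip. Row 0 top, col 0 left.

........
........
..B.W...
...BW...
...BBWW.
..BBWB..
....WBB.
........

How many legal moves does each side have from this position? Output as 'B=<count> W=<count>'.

Answer: B=10 W=8

Derivation:
-- B to move --
(1,3): no bracket -> illegal
(1,4): flips 2 -> legal
(1,5): flips 1 -> legal
(2,3): no bracket -> illegal
(2,5): flips 1 -> legal
(3,5): flips 2 -> legal
(3,6): no bracket -> illegal
(3,7): flips 1 -> legal
(4,7): flips 2 -> legal
(5,6): no bracket -> illegal
(5,7): no bracket -> illegal
(6,3): flips 1 -> legal
(7,3): flips 1 -> legal
(7,4): flips 2 -> legal
(7,5): flips 1 -> legal
B mobility = 10
-- W to move --
(1,1): no bracket -> illegal
(1,2): no bracket -> illegal
(1,3): no bracket -> illegal
(2,1): no bracket -> illegal
(2,3): no bracket -> illegal
(3,1): no bracket -> illegal
(3,2): flips 2 -> legal
(3,5): no bracket -> illegal
(4,1): no bracket -> illegal
(4,2): flips 4 -> legal
(5,1): flips 2 -> legal
(5,6): flips 1 -> legal
(5,7): no bracket -> illegal
(6,1): flips 2 -> legal
(6,2): no bracket -> illegal
(6,3): no bracket -> illegal
(6,7): flips 2 -> legal
(7,4): no bracket -> illegal
(7,5): flips 2 -> legal
(7,6): flips 1 -> legal
(7,7): no bracket -> illegal
W mobility = 8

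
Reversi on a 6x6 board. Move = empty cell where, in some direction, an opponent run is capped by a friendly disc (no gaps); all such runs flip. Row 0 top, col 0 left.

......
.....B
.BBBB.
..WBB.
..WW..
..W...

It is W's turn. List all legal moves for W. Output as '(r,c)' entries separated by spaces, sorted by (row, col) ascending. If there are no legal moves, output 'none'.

(0,4): no bracket -> illegal
(0,5): no bracket -> illegal
(1,0): flips 1 -> legal
(1,1): no bracket -> illegal
(1,2): flips 1 -> legal
(1,3): flips 2 -> legal
(1,4): flips 1 -> legal
(2,0): no bracket -> illegal
(2,5): flips 1 -> legal
(3,0): no bracket -> illegal
(3,1): no bracket -> illegal
(3,5): flips 2 -> legal
(4,4): no bracket -> illegal
(4,5): no bracket -> illegal

Answer: (1,0) (1,2) (1,3) (1,4) (2,5) (3,5)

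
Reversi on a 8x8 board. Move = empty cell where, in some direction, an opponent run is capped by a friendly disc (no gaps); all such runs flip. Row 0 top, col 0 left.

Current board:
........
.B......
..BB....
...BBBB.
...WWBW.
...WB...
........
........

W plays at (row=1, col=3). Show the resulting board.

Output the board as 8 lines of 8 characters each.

Answer: ........
.B.W....
..BW....
...WBBB.
...WWBW.
...WB...
........
........

Derivation:
Place W at (1,3); scan 8 dirs for brackets.
Dir NW: first cell '.' (not opp) -> no flip
Dir N: first cell '.' (not opp) -> no flip
Dir NE: first cell '.' (not opp) -> no flip
Dir W: first cell '.' (not opp) -> no flip
Dir E: first cell '.' (not opp) -> no flip
Dir SW: opp run (2,2), next='.' -> no flip
Dir S: opp run (2,3) (3,3) capped by W -> flip
Dir SE: first cell '.' (not opp) -> no flip
All flips: (2,3) (3,3)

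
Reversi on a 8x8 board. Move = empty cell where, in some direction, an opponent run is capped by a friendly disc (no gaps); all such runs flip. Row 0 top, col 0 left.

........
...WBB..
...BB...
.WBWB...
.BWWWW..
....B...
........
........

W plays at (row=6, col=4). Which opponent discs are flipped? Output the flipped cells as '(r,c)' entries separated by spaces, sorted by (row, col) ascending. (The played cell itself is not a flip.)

Dir NW: first cell '.' (not opp) -> no flip
Dir N: opp run (5,4) capped by W -> flip
Dir NE: first cell '.' (not opp) -> no flip
Dir W: first cell '.' (not opp) -> no flip
Dir E: first cell '.' (not opp) -> no flip
Dir SW: first cell '.' (not opp) -> no flip
Dir S: first cell '.' (not opp) -> no flip
Dir SE: first cell '.' (not opp) -> no flip

Answer: (5,4)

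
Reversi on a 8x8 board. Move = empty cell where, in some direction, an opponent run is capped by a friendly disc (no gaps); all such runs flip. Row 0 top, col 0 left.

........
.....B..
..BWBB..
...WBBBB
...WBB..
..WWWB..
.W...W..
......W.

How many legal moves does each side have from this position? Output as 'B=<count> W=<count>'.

-- B to move --
(1,2): flips 1 -> legal
(1,3): no bracket -> illegal
(1,4): no bracket -> illegal
(3,2): flips 1 -> legal
(4,1): no bracket -> illegal
(4,2): flips 2 -> legal
(5,0): no bracket -> illegal
(5,1): flips 3 -> legal
(5,6): no bracket -> illegal
(6,0): no bracket -> illegal
(6,2): flips 1 -> legal
(6,3): flips 1 -> legal
(6,4): flips 1 -> legal
(6,6): no bracket -> illegal
(6,7): no bracket -> illegal
(7,0): flips 3 -> legal
(7,1): no bracket -> illegal
(7,2): no bracket -> illegal
(7,4): no bracket -> illegal
(7,5): flips 1 -> legal
(7,7): no bracket -> illegal
B mobility = 9
-- W to move --
(0,4): no bracket -> illegal
(0,5): flips 5 -> legal
(0,6): flips 2 -> legal
(1,1): flips 1 -> legal
(1,2): no bracket -> illegal
(1,3): no bracket -> illegal
(1,4): flips 3 -> legal
(1,6): flips 2 -> legal
(2,1): flips 1 -> legal
(2,6): flips 4 -> legal
(2,7): flips 2 -> legal
(3,1): no bracket -> illegal
(3,2): no bracket -> illegal
(4,6): flips 2 -> legal
(4,7): no bracket -> illegal
(5,6): flips 3 -> legal
(6,4): no bracket -> illegal
(6,6): flips 2 -> legal
W mobility = 11

Answer: B=9 W=11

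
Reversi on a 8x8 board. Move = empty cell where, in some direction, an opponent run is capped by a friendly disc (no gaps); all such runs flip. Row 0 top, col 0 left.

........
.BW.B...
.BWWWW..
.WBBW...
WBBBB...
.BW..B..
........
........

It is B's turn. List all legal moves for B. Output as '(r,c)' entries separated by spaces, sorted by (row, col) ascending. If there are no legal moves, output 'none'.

Answer: (0,2) (0,3) (1,3) (1,5) (1,6) (2,0) (2,6) (3,0) (3,5) (3,6) (5,3) (6,1) (6,2) (6,3)

Derivation:
(0,1): no bracket -> illegal
(0,2): flips 2 -> legal
(0,3): flips 1 -> legal
(1,3): flips 2 -> legal
(1,5): flips 1 -> legal
(1,6): flips 2 -> legal
(2,0): flips 1 -> legal
(2,6): flips 4 -> legal
(3,0): flips 1 -> legal
(3,5): flips 1 -> legal
(3,6): flips 1 -> legal
(4,5): no bracket -> illegal
(5,0): no bracket -> illegal
(5,3): flips 1 -> legal
(6,1): flips 1 -> legal
(6,2): flips 1 -> legal
(6,3): flips 1 -> legal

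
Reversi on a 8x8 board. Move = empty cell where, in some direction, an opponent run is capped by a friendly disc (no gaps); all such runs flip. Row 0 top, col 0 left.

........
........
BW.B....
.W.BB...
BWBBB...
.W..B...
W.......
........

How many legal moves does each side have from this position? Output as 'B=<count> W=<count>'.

Answer: B=2 W=3

Derivation:
-- B to move --
(1,0): no bracket -> illegal
(1,1): no bracket -> illegal
(1,2): no bracket -> illegal
(2,2): flips 2 -> legal
(3,0): no bracket -> illegal
(3,2): no bracket -> illegal
(5,0): no bracket -> illegal
(5,2): no bracket -> illegal
(6,1): no bracket -> illegal
(6,2): flips 1 -> legal
(7,0): no bracket -> illegal
(7,1): no bracket -> illegal
B mobility = 2
-- W to move --
(1,0): no bracket -> illegal
(1,1): no bracket -> illegal
(1,2): no bracket -> illegal
(1,3): no bracket -> illegal
(1,4): no bracket -> illegal
(2,2): no bracket -> illegal
(2,4): flips 2 -> legal
(2,5): no bracket -> illegal
(3,0): no bracket -> illegal
(3,2): no bracket -> illegal
(3,5): no bracket -> illegal
(4,5): flips 3 -> legal
(5,0): no bracket -> illegal
(5,2): no bracket -> illegal
(5,3): flips 1 -> legal
(5,5): no bracket -> illegal
(6,3): no bracket -> illegal
(6,4): no bracket -> illegal
(6,5): no bracket -> illegal
W mobility = 3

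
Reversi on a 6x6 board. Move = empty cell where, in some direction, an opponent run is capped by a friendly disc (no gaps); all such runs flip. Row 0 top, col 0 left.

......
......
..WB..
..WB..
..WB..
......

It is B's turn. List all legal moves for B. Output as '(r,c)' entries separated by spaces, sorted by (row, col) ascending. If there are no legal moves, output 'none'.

(1,1): flips 1 -> legal
(1,2): no bracket -> illegal
(1,3): no bracket -> illegal
(2,1): flips 2 -> legal
(3,1): flips 1 -> legal
(4,1): flips 2 -> legal
(5,1): flips 1 -> legal
(5,2): no bracket -> illegal
(5,3): no bracket -> illegal

Answer: (1,1) (2,1) (3,1) (4,1) (5,1)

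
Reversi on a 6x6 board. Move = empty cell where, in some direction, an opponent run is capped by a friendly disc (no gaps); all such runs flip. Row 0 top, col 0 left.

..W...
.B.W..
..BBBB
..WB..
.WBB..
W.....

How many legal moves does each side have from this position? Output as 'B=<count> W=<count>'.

-- B to move --
(0,1): no bracket -> illegal
(0,3): flips 1 -> legal
(0,4): flips 1 -> legal
(1,2): no bracket -> illegal
(1,4): no bracket -> illegal
(2,1): flips 1 -> legal
(3,0): no bracket -> illegal
(3,1): flips 1 -> legal
(4,0): flips 1 -> legal
(5,1): no bracket -> illegal
(5,2): no bracket -> illegal
B mobility = 5
-- W to move --
(0,0): no bracket -> illegal
(0,1): no bracket -> illegal
(1,0): no bracket -> illegal
(1,2): flips 1 -> legal
(1,4): flips 1 -> legal
(1,5): no bracket -> illegal
(2,0): flips 1 -> legal
(2,1): no bracket -> illegal
(3,1): flips 1 -> legal
(3,4): flips 1 -> legal
(3,5): flips 1 -> legal
(4,4): flips 2 -> legal
(5,1): no bracket -> illegal
(5,2): flips 1 -> legal
(5,3): flips 3 -> legal
(5,4): flips 1 -> legal
W mobility = 10

Answer: B=5 W=10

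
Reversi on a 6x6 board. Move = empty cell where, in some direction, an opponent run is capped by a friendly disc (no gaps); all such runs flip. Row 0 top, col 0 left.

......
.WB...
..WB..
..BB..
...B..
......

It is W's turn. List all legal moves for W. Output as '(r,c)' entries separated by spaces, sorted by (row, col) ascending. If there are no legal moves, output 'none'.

(0,1): no bracket -> illegal
(0,2): flips 1 -> legal
(0,3): no bracket -> illegal
(1,3): flips 1 -> legal
(1,4): no bracket -> illegal
(2,1): no bracket -> illegal
(2,4): flips 1 -> legal
(3,1): no bracket -> illegal
(3,4): no bracket -> illegal
(4,1): no bracket -> illegal
(4,2): flips 1 -> legal
(4,4): flips 1 -> legal
(5,2): no bracket -> illegal
(5,3): no bracket -> illegal
(5,4): no bracket -> illegal

Answer: (0,2) (1,3) (2,4) (4,2) (4,4)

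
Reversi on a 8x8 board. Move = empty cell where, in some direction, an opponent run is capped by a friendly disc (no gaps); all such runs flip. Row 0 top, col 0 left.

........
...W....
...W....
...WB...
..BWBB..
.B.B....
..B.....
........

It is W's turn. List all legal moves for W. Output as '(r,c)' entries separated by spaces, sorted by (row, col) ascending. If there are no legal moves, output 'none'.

Answer: (2,5) (3,5) (4,1) (4,6) (5,5) (5,6) (6,0) (6,3)

Derivation:
(2,4): no bracket -> illegal
(2,5): flips 1 -> legal
(3,1): no bracket -> illegal
(3,2): no bracket -> illegal
(3,5): flips 1 -> legal
(3,6): no bracket -> illegal
(4,0): no bracket -> illegal
(4,1): flips 1 -> legal
(4,6): flips 2 -> legal
(5,0): no bracket -> illegal
(5,2): no bracket -> illegal
(5,4): no bracket -> illegal
(5,5): flips 1 -> legal
(5,6): flips 2 -> legal
(6,0): flips 2 -> legal
(6,1): no bracket -> illegal
(6,3): flips 1 -> legal
(6,4): no bracket -> illegal
(7,1): no bracket -> illegal
(7,2): no bracket -> illegal
(7,3): no bracket -> illegal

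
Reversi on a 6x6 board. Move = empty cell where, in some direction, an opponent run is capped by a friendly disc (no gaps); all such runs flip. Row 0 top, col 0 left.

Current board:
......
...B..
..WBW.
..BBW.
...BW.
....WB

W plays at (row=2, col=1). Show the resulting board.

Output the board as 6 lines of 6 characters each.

Place W at (2,1); scan 8 dirs for brackets.
Dir NW: first cell '.' (not opp) -> no flip
Dir N: first cell '.' (not opp) -> no flip
Dir NE: first cell '.' (not opp) -> no flip
Dir W: first cell '.' (not opp) -> no flip
Dir E: first cell 'W' (not opp) -> no flip
Dir SW: first cell '.' (not opp) -> no flip
Dir S: first cell '.' (not opp) -> no flip
Dir SE: opp run (3,2) (4,3) capped by W -> flip
All flips: (3,2) (4,3)

Answer: ......
...B..
.WWBW.
..WBW.
...WW.
....WB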